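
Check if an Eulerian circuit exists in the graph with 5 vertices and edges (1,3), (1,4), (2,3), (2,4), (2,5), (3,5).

Step 1: Find the degree of each vertex:
  deg(1) = 2
  deg(2) = 3
  deg(3) = 3
  deg(4) = 2
  deg(5) = 2

Step 2: Count vertices with odd degree:
  Odd-degree vertices: 2, 3 (2 total)

Step 3: Apply Euler's theorem:
  - Eulerian circuit exists iff graph is connected and all vertices have even degree
  - Eulerian path exists iff graph is connected and has 0 or 2 odd-degree vertices

Graph is connected with exactly 2 odd-degree vertices (2, 3).
Eulerian path exists (starting and ending at the odd-degree vertices), but no Eulerian circuit.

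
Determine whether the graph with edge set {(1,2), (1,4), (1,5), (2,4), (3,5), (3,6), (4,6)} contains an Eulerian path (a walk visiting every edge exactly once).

Step 1: Find the degree of each vertex:
  deg(1) = 3
  deg(2) = 2
  deg(3) = 2
  deg(4) = 3
  deg(5) = 2
  deg(6) = 2

Step 2: Count vertices with odd degree:
  Odd-degree vertices: 1, 4 (2 total)

Step 3: Apply Euler's theorem:
  - Eulerian circuit exists iff graph is connected and all vertices have even degree
  - Eulerian path exists iff graph is connected and has 0 or 2 odd-degree vertices

Graph is connected with exactly 2 odd-degree vertices (1, 4).
Eulerian path exists (starting and ending at the odd-degree vertices), but no Eulerian circuit.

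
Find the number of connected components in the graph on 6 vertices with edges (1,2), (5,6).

Step 1: Build adjacency list from edges:
  1: 2
  2: 1
  3: (none)
  4: (none)
  5: 6
  6: 5

Step 2: Run BFS/DFS from vertex 1:
  Visited: {1, 2}
  Reached 2 of 6 vertices

Step 3: Only 2 of 6 vertices reached. Graph is disconnected.
Connected components: {1, 2}, {3}, {4}, {5, 6}
Number of connected components: 4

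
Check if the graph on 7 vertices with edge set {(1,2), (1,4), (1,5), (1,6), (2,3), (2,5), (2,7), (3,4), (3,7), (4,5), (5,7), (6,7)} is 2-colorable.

Step 1: Attempt 2-coloring using BFS:
  Start at vertex 1, assign color 0
  Color vertex 2 with color 1 (neighbor of 1)
  Color vertex 4 with color 1 (neighbor of 1)
  Color vertex 5 with color 1 (neighbor of 1)
  Color vertex 6 with color 1 (neighbor of 1)
  Color vertex 3 with color 0 (neighbor of 2)

Step 2: Conflict found! Vertices 2 and 5 are adjacent but have the same color.
This means the graph contains an odd cycle.

The graph is NOT bipartite.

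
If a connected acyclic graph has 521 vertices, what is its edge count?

A tree on n vertices always has exactly n - 1 edges.
For n = 521: edges = 521 - 1 = 520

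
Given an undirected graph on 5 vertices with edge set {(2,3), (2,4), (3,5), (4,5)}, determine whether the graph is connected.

Step 1: Build adjacency list from edges:
  1: (none)
  2: 3, 4
  3: 2, 5
  4: 2, 5
  5: 3, 4

Step 2: Run BFS/DFS from vertex 1:
  Visited: {1}
  Reached 1 of 5 vertices

Step 3: Only 1 of 5 vertices reached. Graph is disconnected.
Connected components: {1}, {2, 3, 4, 5}
Answer: No, the graph is not connected (2 components).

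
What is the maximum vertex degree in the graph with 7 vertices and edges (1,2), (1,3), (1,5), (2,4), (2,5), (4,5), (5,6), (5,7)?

Step 1: Count edges incident to each vertex:
  deg(1) = 3 (neighbors: 2, 3, 5)
  deg(2) = 3 (neighbors: 1, 4, 5)
  deg(3) = 1 (neighbors: 1)
  deg(4) = 2 (neighbors: 2, 5)
  deg(5) = 5 (neighbors: 1, 2, 4, 6, 7)
  deg(6) = 1 (neighbors: 5)
  deg(7) = 1 (neighbors: 5)

Step 2: Find maximum:
  max(3, 3, 1, 2, 5, 1, 1) = 5 (vertex 5)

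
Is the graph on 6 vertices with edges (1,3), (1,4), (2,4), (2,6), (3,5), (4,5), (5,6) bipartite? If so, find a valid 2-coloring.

Step 1: Attempt 2-coloring using BFS:
  Start at vertex 1, assign color 0
  Color vertex 3 with color 1 (neighbor of 1)
  Color vertex 4 with color 1 (neighbor of 1)
  Color vertex 5 with color 0 (neighbor of 3)
  Color vertex 2 with color 0 (neighbor of 4)
  Color vertex 6 with color 1 (neighbor of 5)

Step 2: 2-coloring succeeded. No conflicts found.
  Set A (color 0): {1, 2, 5}
  Set B (color 1): {3, 4, 6}

The graph is bipartite with partition {1, 2, 5}, {3, 4, 6}.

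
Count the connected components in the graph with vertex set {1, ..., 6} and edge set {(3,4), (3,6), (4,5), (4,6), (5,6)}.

Step 1: Build adjacency list from edges:
  1: (none)
  2: (none)
  3: 4, 6
  4: 3, 5, 6
  5: 4, 6
  6: 3, 4, 5

Step 2: Run BFS/DFS from vertex 1:
  Visited: {1}
  Reached 1 of 6 vertices

Step 3: Only 1 of 6 vertices reached. Graph is disconnected.
Connected components: {1}, {2}, {3, 4, 5, 6}
Number of connected components: 3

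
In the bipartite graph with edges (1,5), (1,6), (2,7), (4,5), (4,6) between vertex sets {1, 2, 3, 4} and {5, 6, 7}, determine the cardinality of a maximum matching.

Step 1: List the neighbors of each left vertex:
  1: 5, 6
  2: 7
  3: (none)
  4: 5, 6

Step 2: Greedily match left vertices, then look for augmenting paths:
  Match 1 -- 5
  Match 2 -- 7
  Match 4 -- 6
  No augmenting path remains.

Step 3: Verify this is maximum:
  Matching size 3 = min(|L|, |R|) = min(4, 3), which is an upper bound, so this matching is maximum.

Maximum matching: {(1,5), (2,7), (4,6)}
Size: 3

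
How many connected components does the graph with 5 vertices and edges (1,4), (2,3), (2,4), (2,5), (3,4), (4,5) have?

Step 1: Build adjacency list from edges:
  1: 4
  2: 3, 4, 5
  3: 2, 4
  4: 1, 2, 3, 5
  5: 2, 4

Step 2: Run BFS/DFS from vertex 1:
  Visited: {1, 4, 2, 3, 5}
  Reached 5 of 5 vertices

Step 3: All 5 vertices reached from vertex 1, so the graph is connected.
Number of connected components: 1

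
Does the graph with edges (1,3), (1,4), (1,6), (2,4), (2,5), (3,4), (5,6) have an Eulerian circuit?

Step 1: Find the degree of each vertex:
  deg(1) = 3
  deg(2) = 2
  deg(3) = 2
  deg(4) = 3
  deg(5) = 2
  deg(6) = 2

Step 2: Count vertices with odd degree:
  Odd-degree vertices: 1, 4 (2 total)

Step 3: Apply Euler's theorem:
  - Eulerian circuit exists iff graph is connected and all vertices have even degree
  - Eulerian path exists iff graph is connected and has 0 or 2 odd-degree vertices

Graph is connected with exactly 2 odd-degree vertices (1, 4).
Eulerian path exists (starting and ending at the odd-degree vertices), but no Eulerian circuit.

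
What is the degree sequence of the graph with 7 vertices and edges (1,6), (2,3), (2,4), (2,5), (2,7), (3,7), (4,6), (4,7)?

Step 1: Count edges incident to each vertex:
  deg(1) = 1 (neighbors: 6)
  deg(2) = 4 (neighbors: 3, 4, 5, 7)
  deg(3) = 2 (neighbors: 2, 7)
  deg(4) = 3 (neighbors: 2, 6, 7)
  deg(5) = 1 (neighbors: 2)
  deg(6) = 2 (neighbors: 1, 4)
  deg(7) = 3 (neighbors: 2, 3, 4)

Step 2: Sort degrees in non-increasing order:
  Degrees: [1, 4, 2, 3, 1, 2, 3] -> sorted: [4, 3, 3, 2, 2, 1, 1]

Degree sequence: [4, 3, 3, 2, 2, 1, 1]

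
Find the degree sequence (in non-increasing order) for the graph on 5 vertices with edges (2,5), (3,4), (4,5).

Step 1: Count edges incident to each vertex:
  deg(1) = 0 (neighbors: none)
  deg(2) = 1 (neighbors: 5)
  deg(3) = 1 (neighbors: 4)
  deg(4) = 2 (neighbors: 3, 5)
  deg(5) = 2 (neighbors: 2, 4)

Step 2: Sort degrees in non-increasing order:
  Degrees: [0, 1, 1, 2, 2] -> sorted: [2, 2, 1, 1, 0]

Degree sequence: [2, 2, 1, 1, 0]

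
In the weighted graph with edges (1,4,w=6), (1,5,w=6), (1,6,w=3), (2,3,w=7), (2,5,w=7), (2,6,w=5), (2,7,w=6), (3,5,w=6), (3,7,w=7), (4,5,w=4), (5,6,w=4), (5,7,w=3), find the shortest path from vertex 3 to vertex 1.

Step 1: Build adjacency list with weights:
  1: 4(w=6), 5(w=6), 6(w=3)
  2: 3(w=7), 5(w=7), 6(w=5), 7(w=6)
  3: 2(w=7), 5(w=6), 7(w=7)
  4: 1(w=6), 5(w=4)
  5: 1(w=6), 2(w=7), 3(w=6), 4(w=4), 6(w=4), 7(w=3)
  6: 1(w=3), 2(w=5), 5(w=4)
  7: 2(w=6), 3(w=7), 5(w=3)

Step 2: Apply Dijkstra's algorithm from vertex 3:
  Visit vertex 3 (distance=0)
    Update dist[2] = 7
    Update dist[5] = 6
    Update dist[7] = 7
  Visit vertex 5 (distance=6)
    Update dist[1] = 12
    Update dist[4] = 10
    Update dist[6] = 10
  Visit vertex 2 (distance=7)
  Visit vertex 7 (distance=7)
  Visit vertex 4 (distance=10)
  Visit vertex 6 (distance=10)
  Visit vertex 1 (distance=12)

Step 3: Shortest path: 3 -> 5 -> 1
Total weight: 6 + 6 = 12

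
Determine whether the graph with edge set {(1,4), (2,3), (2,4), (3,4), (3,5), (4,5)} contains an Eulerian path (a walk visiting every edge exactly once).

Step 1: Find the degree of each vertex:
  deg(1) = 1
  deg(2) = 2
  deg(3) = 3
  deg(4) = 4
  deg(5) = 2

Step 2: Count vertices with odd degree:
  Odd-degree vertices: 1, 3 (2 total)

Step 3: Apply Euler's theorem:
  - Eulerian circuit exists iff graph is connected and all vertices have even degree
  - Eulerian path exists iff graph is connected and has 0 or 2 odd-degree vertices

Graph is connected with exactly 2 odd-degree vertices (1, 3).
Eulerian path exists (starting and ending at the odd-degree vertices), but no Eulerian circuit.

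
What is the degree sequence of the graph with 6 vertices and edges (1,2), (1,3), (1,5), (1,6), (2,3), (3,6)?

Step 1: Count edges incident to each vertex:
  deg(1) = 4 (neighbors: 2, 3, 5, 6)
  deg(2) = 2 (neighbors: 1, 3)
  deg(3) = 3 (neighbors: 1, 2, 6)
  deg(4) = 0 (neighbors: none)
  deg(5) = 1 (neighbors: 1)
  deg(6) = 2 (neighbors: 1, 3)

Step 2: Sort degrees in non-increasing order:
  Degrees: [4, 2, 3, 0, 1, 2] -> sorted: [4, 3, 2, 2, 1, 0]

Degree sequence: [4, 3, 2, 2, 1, 0]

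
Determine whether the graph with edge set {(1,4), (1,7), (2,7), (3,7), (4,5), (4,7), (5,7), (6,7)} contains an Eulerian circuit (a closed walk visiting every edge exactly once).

Step 1: Find the degree of each vertex:
  deg(1) = 2
  deg(2) = 1
  deg(3) = 1
  deg(4) = 3
  deg(5) = 2
  deg(6) = 1
  deg(7) = 6

Step 2: Count vertices with odd degree:
  Odd-degree vertices: 2, 3, 4, 6 (4 total)

Step 3: Apply Euler's theorem:
  - Eulerian circuit exists iff graph is connected and all vertices have even degree
  - Eulerian path exists iff graph is connected and has 0 or 2 odd-degree vertices

Graph has 4 odd-degree vertices (need 0 or 2).
Neither Eulerian path nor Eulerian circuit exists.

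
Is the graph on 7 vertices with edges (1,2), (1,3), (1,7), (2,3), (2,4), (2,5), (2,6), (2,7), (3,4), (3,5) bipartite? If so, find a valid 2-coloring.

Step 1: Attempt 2-coloring using BFS:
  Start at vertex 1, assign color 0
  Color vertex 2 with color 1 (neighbor of 1)
  Color vertex 3 with color 1 (neighbor of 1)
  Color vertex 7 with color 1 (neighbor of 1)

Step 2: Conflict found! Vertices 2 and 3 are adjacent but have the same color.
This means the graph contains an odd cycle.

The graph is NOT bipartite.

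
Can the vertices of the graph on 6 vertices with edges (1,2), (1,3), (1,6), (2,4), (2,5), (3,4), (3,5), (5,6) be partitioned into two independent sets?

Step 1: Attempt 2-coloring using BFS:
  Start at vertex 1, assign color 0
  Color vertex 2 with color 1 (neighbor of 1)
  Color vertex 3 with color 1 (neighbor of 1)
  Color vertex 6 with color 1 (neighbor of 1)
  Color vertex 4 with color 0 (neighbor of 2)
  Color vertex 5 with color 0 (neighbor of 2)

Step 2: 2-coloring succeeded. No conflicts found.
  Set A (color 0): {1, 4, 5}
  Set B (color 1): {2, 3, 6}

The graph is bipartite with partition {1, 4, 5}, {2, 3, 6}.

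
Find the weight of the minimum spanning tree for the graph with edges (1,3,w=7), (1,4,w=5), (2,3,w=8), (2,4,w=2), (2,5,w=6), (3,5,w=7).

Apply Kruskal's algorithm (sort edges by weight, add if no cycle):

Sorted edges by weight:
  (2,4) w=2
  (1,4) w=5
  (2,5) w=6
  (1,3) w=7
  (3,5) w=7
  (2,3) w=8

Add edge (2,4) w=2 -- no cycle. Running total: 2
Add edge (1,4) w=5 -- no cycle. Running total: 7
Add edge (2,5) w=6 -- no cycle. Running total: 13
Add edge (1,3) w=7 -- no cycle. Running total: 20

MST edges: (2,4,w=2), (1,4,w=5), (2,5,w=6), (1,3,w=7)
Total MST weight: 2 + 5 + 6 + 7 = 20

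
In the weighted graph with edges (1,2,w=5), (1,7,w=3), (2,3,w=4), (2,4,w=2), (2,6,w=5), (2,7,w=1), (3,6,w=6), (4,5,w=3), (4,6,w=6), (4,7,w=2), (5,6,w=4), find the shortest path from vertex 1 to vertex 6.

Step 1: Build adjacency list with weights:
  1: 2(w=5), 7(w=3)
  2: 1(w=5), 3(w=4), 4(w=2), 6(w=5), 7(w=1)
  3: 2(w=4), 6(w=6)
  4: 2(w=2), 5(w=3), 6(w=6), 7(w=2)
  5: 4(w=3), 6(w=4)
  6: 2(w=5), 3(w=6), 4(w=6), 5(w=4)
  7: 1(w=3), 2(w=1), 4(w=2)

Step 2: Apply Dijkstra's algorithm from vertex 1:
  Visit vertex 1 (distance=0)
    Update dist[2] = 5
    Update dist[7] = 3
  Visit vertex 7 (distance=3)
    Update dist[2] = 4
    Update dist[4] = 5
  Visit vertex 2 (distance=4)
    Update dist[3] = 8
    Update dist[6] = 9
  Visit vertex 4 (distance=5)
    Update dist[5] = 8
  Visit vertex 3 (distance=8)
  Visit vertex 5 (distance=8)
  Visit vertex 6 (distance=9)

Step 3: Shortest path: 1 -> 7 -> 2 -> 6
Total weight: 3 + 1 + 5 = 9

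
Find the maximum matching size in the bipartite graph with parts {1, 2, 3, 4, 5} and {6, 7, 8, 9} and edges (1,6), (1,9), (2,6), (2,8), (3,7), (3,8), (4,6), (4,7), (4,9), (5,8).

Step 1: List the neighbors of each left vertex:
  1: 6, 9
  2: 6, 8
  3: 7, 8
  4: 6, 7, 9
  5: 8

Step 2: Greedily match left vertices, then look for augmenting paths:
  Match 1 -- 6
  Match 2 -- 8
  Match 3 -- 7
  Match 4 -- 9
  No augmenting path remains.

Step 3: Verify this is maximum:
  Matching size 4 = min(|L|, |R|) = min(5, 4), which is an upper bound, so this matching is maximum.

Maximum matching: {(1,6), (2,8), (3,7), (4,9)}
Size: 4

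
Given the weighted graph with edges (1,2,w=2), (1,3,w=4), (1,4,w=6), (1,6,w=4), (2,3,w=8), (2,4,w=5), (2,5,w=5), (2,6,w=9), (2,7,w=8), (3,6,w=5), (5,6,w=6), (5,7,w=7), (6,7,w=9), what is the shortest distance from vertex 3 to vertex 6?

Step 1: Build adjacency list with weights:
  1: 2(w=2), 3(w=4), 4(w=6), 6(w=4)
  2: 1(w=2), 3(w=8), 4(w=5), 5(w=5), 6(w=9), 7(w=8)
  3: 1(w=4), 2(w=8), 6(w=5)
  4: 1(w=6), 2(w=5)
  5: 2(w=5), 6(w=6), 7(w=7)
  6: 1(w=4), 2(w=9), 3(w=5), 5(w=6), 7(w=9)
  7: 2(w=8), 5(w=7), 6(w=9)

Step 2: Apply Dijkstra's algorithm from vertex 3:
  Visit vertex 3 (distance=0)
    Update dist[1] = 4
    Update dist[2] = 8
    Update dist[6] = 5
  Visit vertex 1 (distance=4)
    Update dist[2] = 6
    Update dist[4] = 10
  Visit vertex 6 (distance=5)
    Update dist[5] = 11
    Update dist[7] = 14

Step 3: Shortest path: 3 -> 6
Total weight: 5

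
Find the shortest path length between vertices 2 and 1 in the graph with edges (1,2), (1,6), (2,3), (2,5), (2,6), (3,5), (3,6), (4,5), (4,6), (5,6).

Step 1: Build adjacency list:
  1: 2, 6
  2: 1, 3, 5, 6
  3: 2, 5, 6
  4: 5, 6
  5: 2, 3, 4, 6
  6: 1, 2, 3, 4, 5

Step 2: BFS from vertex 2 to find shortest path to 1:
  vertex 1 reached at distance 1

Step 3: Shortest path: 2 -> 1
Path length: 1 edge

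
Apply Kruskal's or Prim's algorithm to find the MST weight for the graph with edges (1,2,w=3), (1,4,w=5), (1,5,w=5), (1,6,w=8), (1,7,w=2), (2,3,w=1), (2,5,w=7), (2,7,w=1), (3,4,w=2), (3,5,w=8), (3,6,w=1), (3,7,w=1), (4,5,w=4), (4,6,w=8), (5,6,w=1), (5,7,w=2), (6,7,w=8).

Apply Kruskal's algorithm (sort edges by weight, add if no cycle):

Sorted edges by weight:
  (2,3) w=1
  (2,7) w=1
  (3,6) w=1
  (3,7) w=1
  (5,6) w=1
  (1,7) w=2
  (3,4) w=2
  (5,7) w=2
  (1,2) w=3
  (4,5) w=4
  (1,5) w=5
  (1,4) w=5
  (2,5) w=7
  (1,6) w=8
  (3,5) w=8
  (4,6) w=8
  (6,7) w=8

Add edge (2,3) w=1 -- no cycle. Running total: 1
Add edge (2,7) w=1 -- no cycle. Running total: 2
Add edge (3,6) w=1 -- no cycle. Running total: 3
Skip edge (3,7) w=1 -- would create cycle
Add edge (5,6) w=1 -- no cycle. Running total: 4
Add edge (1,7) w=2 -- no cycle. Running total: 6
Add edge (3,4) w=2 -- no cycle. Running total: 8

MST edges: (2,3,w=1), (2,7,w=1), (3,6,w=1), (5,6,w=1), (1,7,w=2), (3,4,w=2)
Total MST weight: 1 + 1 + 1 + 1 + 2 + 2 = 8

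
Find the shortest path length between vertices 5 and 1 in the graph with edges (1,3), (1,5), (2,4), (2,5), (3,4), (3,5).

Step 1: Build adjacency list:
  1: 3, 5
  2: 4, 5
  3: 1, 4, 5
  4: 2, 3
  5: 1, 2, 3

Step 2: BFS from vertex 5 to find shortest path to 1:
  vertex 1 reached at distance 1

Step 3: Shortest path: 5 -> 1
Path length: 1 edge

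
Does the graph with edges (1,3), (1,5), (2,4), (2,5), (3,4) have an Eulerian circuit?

Step 1: Find the degree of each vertex:
  deg(1) = 2
  deg(2) = 2
  deg(3) = 2
  deg(4) = 2
  deg(5) = 2

Step 2: Count vertices with odd degree:
  All vertices have even degree (0 odd-degree vertices)

Step 3: Apply Euler's theorem:
  - Eulerian circuit exists iff graph is connected and all vertices have even degree
  - Eulerian path exists iff graph is connected and has 0 or 2 odd-degree vertices

Graph is connected with 0 odd-degree vertices.
Both Eulerian circuit and Eulerian path exist.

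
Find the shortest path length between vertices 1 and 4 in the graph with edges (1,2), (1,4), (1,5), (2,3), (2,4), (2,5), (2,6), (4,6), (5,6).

Step 1: Build adjacency list:
  1: 2, 4, 5
  2: 1, 3, 4, 5, 6
  3: 2
  4: 1, 2, 6
  5: 1, 2, 6
  6: 2, 4, 5

Step 2: BFS from vertex 1 to find shortest path to 4:
  vertex 2 reached at distance 1
  vertex 4 reached at distance 1

Step 3: Shortest path: 1 -> 4
Path length: 1 edge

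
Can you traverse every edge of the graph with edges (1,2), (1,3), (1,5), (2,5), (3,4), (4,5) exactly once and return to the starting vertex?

Step 1: Find the degree of each vertex:
  deg(1) = 3
  deg(2) = 2
  deg(3) = 2
  deg(4) = 2
  deg(5) = 3

Step 2: Count vertices with odd degree:
  Odd-degree vertices: 1, 5 (2 total)

Step 3: Apply Euler's theorem:
  - Eulerian circuit exists iff graph is connected and all vertices have even degree
  - Eulerian path exists iff graph is connected and has 0 or 2 odd-degree vertices

Graph is connected with exactly 2 odd-degree vertices (1, 5).
Eulerian path exists (starting and ending at the odd-degree vertices), but no Eulerian circuit.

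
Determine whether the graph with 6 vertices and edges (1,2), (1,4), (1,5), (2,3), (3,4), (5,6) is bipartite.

Step 1: Attempt 2-coloring using BFS:
  Start at vertex 1, assign color 0
  Color vertex 2 with color 1 (neighbor of 1)
  Color vertex 4 with color 1 (neighbor of 1)
  Color vertex 5 with color 1 (neighbor of 1)
  Color vertex 3 with color 0 (neighbor of 2)
  Color vertex 6 with color 0 (neighbor of 5)

Step 2: 2-coloring succeeded. No conflicts found.
  Set A (color 0): {1, 3, 6}
  Set B (color 1): {2, 4, 5}

The graph is bipartite with partition {1, 3, 6}, {2, 4, 5}.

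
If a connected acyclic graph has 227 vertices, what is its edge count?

A tree on n vertices always has exactly n - 1 edges.
For n = 227: edges = 227 - 1 = 226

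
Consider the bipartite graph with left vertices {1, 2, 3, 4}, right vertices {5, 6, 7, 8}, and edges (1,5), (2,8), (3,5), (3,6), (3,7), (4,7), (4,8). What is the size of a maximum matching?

Step 1: List the neighbors of each left vertex:
  1: 5
  2: 8
  3: 5, 6, 7
  4: 7, 8

Step 2: Greedily match left vertices, then look for augmenting paths:
  Match 1 -- 5
  Match 2 -- 8
  Match 3 -- 6
  Match 4 -- 7
  No augmenting path remains.

Step 3: Verify this is maximum:
  Matching size 4 = min(|L|, |R|) = min(4, 4), which is an upper bound, so this matching is maximum.

Maximum matching: {(1,5), (2,8), (3,6), (4,7)}
Size: 4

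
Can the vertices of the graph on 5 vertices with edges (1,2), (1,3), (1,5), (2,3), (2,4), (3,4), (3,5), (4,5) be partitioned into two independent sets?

Step 1: Attempt 2-coloring using BFS:
  Start at vertex 1, assign color 0
  Color vertex 2 with color 1 (neighbor of 1)
  Color vertex 3 with color 1 (neighbor of 1)
  Color vertex 5 with color 1 (neighbor of 1)

Step 2: Conflict found! Vertices 2 and 3 are adjacent but have the same color.
This means the graph contains an odd cycle.

The graph is NOT bipartite.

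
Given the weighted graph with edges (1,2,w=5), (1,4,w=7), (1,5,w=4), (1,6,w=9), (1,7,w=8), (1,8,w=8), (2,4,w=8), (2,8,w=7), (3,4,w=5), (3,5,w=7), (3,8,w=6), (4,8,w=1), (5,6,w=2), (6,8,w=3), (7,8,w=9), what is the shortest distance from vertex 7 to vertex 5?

Step 1: Build adjacency list with weights:
  1: 2(w=5), 4(w=7), 5(w=4), 6(w=9), 7(w=8), 8(w=8)
  2: 1(w=5), 4(w=8), 8(w=7)
  3: 4(w=5), 5(w=7), 8(w=6)
  4: 1(w=7), 2(w=8), 3(w=5), 8(w=1)
  5: 1(w=4), 3(w=7), 6(w=2)
  6: 1(w=9), 5(w=2), 8(w=3)
  7: 1(w=8), 8(w=9)
  8: 1(w=8), 2(w=7), 3(w=6), 4(w=1), 6(w=3), 7(w=9)

Step 2: Apply Dijkstra's algorithm from vertex 7:
  Visit vertex 7 (distance=0)
    Update dist[1] = 8
    Update dist[8] = 9
  Visit vertex 1 (distance=8)
    Update dist[2] = 13
    Update dist[4] = 15
    Update dist[5] = 12
    Update dist[6] = 17
  Visit vertex 8 (distance=9)
    Update dist[3] = 15
    Update dist[4] = 10
    Update dist[6] = 12
  Visit vertex 4 (distance=10)
  Visit vertex 5 (distance=12)

Step 3: Shortest path: 7 -> 1 -> 5
Total weight: 8 + 4 = 12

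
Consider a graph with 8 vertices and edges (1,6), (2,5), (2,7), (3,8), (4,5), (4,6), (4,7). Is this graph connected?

Step 1: Build adjacency list from edges:
  1: 6
  2: 5, 7
  3: 8
  4: 5, 6, 7
  5: 2, 4
  6: 1, 4
  7: 2, 4
  8: 3

Step 2: Run BFS/DFS from vertex 1:
  Visited: {1, 6, 4, 5, 7, 2}
  Reached 6 of 8 vertices

Step 3: Only 6 of 8 vertices reached. Graph is disconnected.
Connected components: {1, 2, 4, 5, 6, 7}, {3, 8}
Answer: No, the graph is not connected (2 components).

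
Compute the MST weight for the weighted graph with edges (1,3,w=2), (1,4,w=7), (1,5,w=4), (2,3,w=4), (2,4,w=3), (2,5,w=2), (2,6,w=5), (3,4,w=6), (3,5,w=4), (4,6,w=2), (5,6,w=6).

Apply Kruskal's algorithm (sort edges by weight, add if no cycle):

Sorted edges by weight:
  (1,3) w=2
  (2,5) w=2
  (4,6) w=2
  (2,4) w=3
  (1,5) w=4
  (2,3) w=4
  (3,5) w=4
  (2,6) w=5
  (3,4) w=6
  (5,6) w=6
  (1,4) w=7

Add edge (1,3) w=2 -- no cycle. Running total: 2
Add edge (2,5) w=2 -- no cycle. Running total: 4
Add edge (4,6) w=2 -- no cycle. Running total: 6
Add edge (2,4) w=3 -- no cycle. Running total: 9
Add edge (1,5) w=4 -- no cycle. Running total: 13

MST edges: (1,3,w=2), (2,5,w=2), (4,6,w=2), (2,4,w=3), (1,5,w=4)
Total MST weight: 2 + 2 + 2 + 3 + 4 = 13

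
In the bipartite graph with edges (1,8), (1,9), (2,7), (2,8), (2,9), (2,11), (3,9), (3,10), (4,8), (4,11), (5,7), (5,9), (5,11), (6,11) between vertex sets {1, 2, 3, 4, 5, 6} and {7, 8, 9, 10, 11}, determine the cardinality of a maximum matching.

Step 1: List the neighbors of each left vertex:
  1: 8, 9
  2: 7, 8, 9, 11
  3: 9, 10
  4: 8, 11
  5: 7, 9, 11
  6: 11

Step 2: Greedily match left vertices, then look for augmenting paths:
  Match 1 -- 8
  Match 2 -- 7
  Match 3 -- 10
  Match 4 -- 11
  Match 5 -- 9
  No augmenting path remains.

Step 3: Verify this is maximum:
  Matching size 5 = min(|L|, |R|) = min(6, 5), which is an upper bound, so this matching is maximum.

Maximum matching: {(1,8), (2,7), (3,10), (4,11), (5,9)}
Size: 5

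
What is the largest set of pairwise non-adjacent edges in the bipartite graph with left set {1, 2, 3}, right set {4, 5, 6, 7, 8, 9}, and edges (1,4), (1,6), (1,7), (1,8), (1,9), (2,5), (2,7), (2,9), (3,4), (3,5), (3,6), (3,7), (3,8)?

Step 1: List the neighbors of each left vertex:
  1: 4, 6, 7, 8, 9
  2: 5, 7, 9
  3: 4, 5, 6, 7, 8

Step 2: Greedily match left vertices, then look for augmenting paths:
  Match 1 -- 4
  Match 2 -- 5
  Match 3 -- 6
  No augmenting path remains.

Step 3: Verify this is maximum:
  Matching size 3 = min(|L|, |R|) = min(3, 6), which is an upper bound, so this matching is maximum.

Maximum matching: {(1,4), (2,5), (3,6)}
Size: 3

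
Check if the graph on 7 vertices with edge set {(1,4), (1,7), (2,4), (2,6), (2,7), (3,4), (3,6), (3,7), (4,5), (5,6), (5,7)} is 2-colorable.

Step 1: Attempt 2-coloring using BFS:
  Start at vertex 1, assign color 0
  Color vertex 4 with color 1 (neighbor of 1)
  Color vertex 7 with color 1 (neighbor of 1)
  Color vertex 2 with color 0 (neighbor of 4)
  Color vertex 3 with color 0 (neighbor of 4)
  Color vertex 5 with color 0 (neighbor of 4)
  Color vertex 6 with color 1 (neighbor of 2)

Step 2: 2-coloring succeeded. No conflicts found.
  Set A (color 0): {1, 2, 3, 5}
  Set B (color 1): {4, 6, 7}

The graph is bipartite with partition {1, 2, 3, 5}, {4, 6, 7}.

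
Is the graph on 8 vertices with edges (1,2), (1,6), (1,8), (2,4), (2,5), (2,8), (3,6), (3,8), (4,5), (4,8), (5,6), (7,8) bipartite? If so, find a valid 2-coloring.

Step 1: Attempt 2-coloring using BFS:
  Start at vertex 1, assign color 0
  Color vertex 2 with color 1 (neighbor of 1)
  Color vertex 6 with color 1 (neighbor of 1)
  Color vertex 8 with color 1 (neighbor of 1)
  Color vertex 4 with color 0 (neighbor of 2)
  Color vertex 5 with color 0 (neighbor of 2)

Step 2: Conflict found! Vertices 2 and 8 are adjacent but have the same color.
This means the graph contains an odd cycle.

The graph is NOT bipartite.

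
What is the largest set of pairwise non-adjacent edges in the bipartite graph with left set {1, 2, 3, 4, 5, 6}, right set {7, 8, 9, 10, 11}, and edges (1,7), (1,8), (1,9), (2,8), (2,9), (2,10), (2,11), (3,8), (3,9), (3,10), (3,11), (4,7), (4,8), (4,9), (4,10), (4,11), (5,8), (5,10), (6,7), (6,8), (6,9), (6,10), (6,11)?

Step 1: List the neighbors of each left vertex:
  1: 7, 8, 9
  2: 8, 9, 10, 11
  3: 8, 9, 10, 11
  4: 7, 8, 9, 10, 11
  5: 8, 10
  6: 7, 8, 9, 10, 11

Step 2: Greedily match left vertices, then look for augmenting paths:
  Match 1 -- 7
  Match 2 -- 8
  Match 3 -- 9
  Match 4 -- 10
  Match 6 -- 11
  No augmenting path remains.

Step 3: Verify this is maximum:
  Matching size 5 = min(|L|, |R|) = min(6, 5), which is an upper bound, so this matching is maximum.

Maximum matching: {(1,7), (2,8), (3,9), (4,10), (6,11)}
Size: 5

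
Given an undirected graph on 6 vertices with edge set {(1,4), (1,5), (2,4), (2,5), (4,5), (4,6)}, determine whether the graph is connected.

Step 1: Build adjacency list from edges:
  1: 4, 5
  2: 4, 5
  3: (none)
  4: 1, 2, 5, 6
  5: 1, 2, 4
  6: 4

Step 2: Run BFS/DFS from vertex 1:
  Visited: {1, 4, 5, 2, 6}
  Reached 5 of 6 vertices

Step 3: Only 5 of 6 vertices reached. Graph is disconnected.
Connected components: {1, 2, 4, 5, 6}, {3}
Answer: No, the graph is not connected (2 components).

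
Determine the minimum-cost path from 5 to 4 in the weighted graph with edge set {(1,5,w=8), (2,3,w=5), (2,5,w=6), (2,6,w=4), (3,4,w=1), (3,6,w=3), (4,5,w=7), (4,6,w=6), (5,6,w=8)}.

Step 1: Build adjacency list with weights:
  1: 5(w=8)
  2: 3(w=5), 5(w=6), 6(w=4)
  3: 2(w=5), 4(w=1), 6(w=3)
  4: 3(w=1), 5(w=7), 6(w=6)
  5: 1(w=8), 2(w=6), 4(w=7), 6(w=8)
  6: 2(w=4), 3(w=3), 4(w=6), 5(w=8)

Step 2: Apply Dijkstra's algorithm from vertex 5:
  Visit vertex 5 (distance=0)
    Update dist[1] = 8
    Update dist[2] = 6
    Update dist[4] = 7
    Update dist[6] = 8
  Visit vertex 2 (distance=6)
    Update dist[3] = 11
  Visit vertex 4 (distance=7)
    Update dist[3] = 8

Step 3: Shortest path: 5 -> 4
Total weight: 7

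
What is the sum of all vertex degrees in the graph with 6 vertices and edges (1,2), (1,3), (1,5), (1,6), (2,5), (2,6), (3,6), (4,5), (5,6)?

Step 1: Count edges incident to each vertex:
  deg(1) = 4 (neighbors: 2, 3, 5, 6)
  deg(2) = 3 (neighbors: 1, 5, 6)
  deg(3) = 2 (neighbors: 1, 6)
  deg(4) = 1 (neighbors: 5)
  deg(5) = 4 (neighbors: 1, 2, 4, 6)
  deg(6) = 4 (neighbors: 1, 2, 3, 5)

Step 2: Sum all degrees:
  4 + 3 + 2 + 1 + 4 + 4 = 18

Verification: sum of degrees = 2 * |E| = 2 * 9 = 18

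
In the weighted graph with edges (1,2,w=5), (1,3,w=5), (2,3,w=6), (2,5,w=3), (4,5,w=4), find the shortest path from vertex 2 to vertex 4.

Step 1: Build adjacency list with weights:
  1: 2(w=5), 3(w=5)
  2: 1(w=5), 3(w=6), 5(w=3)
  3: 1(w=5), 2(w=6)
  4: 5(w=4)
  5: 2(w=3), 4(w=4)

Step 2: Apply Dijkstra's algorithm from vertex 2:
  Visit vertex 2 (distance=0)
    Update dist[1] = 5
    Update dist[3] = 6
    Update dist[5] = 3
  Visit vertex 5 (distance=3)
    Update dist[4] = 7
  Visit vertex 1 (distance=5)
  Visit vertex 3 (distance=6)
  Visit vertex 4 (distance=7)

Step 3: Shortest path: 2 -> 5 -> 4
Total weight: 3 + 4 = 7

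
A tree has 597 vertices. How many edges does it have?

A tree on n vertices always has exactly n - 1 edges.
For n = 597: edges = 597 - 1 = 596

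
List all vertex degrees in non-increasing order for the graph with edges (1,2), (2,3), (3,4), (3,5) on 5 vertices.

Step 1: Count edges incident to each vertex:
  deg(1) = 1 (neighbors: 2)
  deg(2) = 2 (neighbors: 1, 3)
  deg(3) = 3 (neighbors: 2, 4, 5)
  deg(4) = 1 (neighbors: 3)
  deg(5) = 1 (neighbors: 3)

Step 2: Sort degrees in non-increasing order:
  Degrees: [1, 2, 3, 1, 1] -> sorted: [3, 2, 1, 1, 1]

Degree sequence: [3, 2, 1, 1, 1]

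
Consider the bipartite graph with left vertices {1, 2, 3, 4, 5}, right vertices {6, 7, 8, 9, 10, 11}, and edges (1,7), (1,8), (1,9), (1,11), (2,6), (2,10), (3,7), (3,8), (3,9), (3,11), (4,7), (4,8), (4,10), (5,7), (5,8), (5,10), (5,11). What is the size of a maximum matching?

Step 1: List the neighbors of each left vertex:
  1: 7, 8, 9, 11
  2: 6, 10
  3: 7, 8, 9, 11
  4: 7, 8, 10
  5: 7, 8, 10, 11

Step 2: Greedily match left vertices, then look for augmenting paths:
  Match 1 -- 7
  Match 2 -- 6
  Match 3 -- 8
  Match 4 -- 10
  Match 5 -- 11
  No augmenting path remains.

Step 3: Verify this is maximum:
  Matching size 5 = min(|L|, |R|) = min(5, 6), which is an upper bound, so this matching is maximum.

Maximum matching: {(1,7), (2,6), (3,8), (4,10), (5,11)}
Size: 5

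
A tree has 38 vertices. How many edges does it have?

A tree on n vertices always has exactly n - 1 edges.
For n = 38: edges = 38 - 1 = 37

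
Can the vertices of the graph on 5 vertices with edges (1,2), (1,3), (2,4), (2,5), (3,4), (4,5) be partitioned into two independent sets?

Step 1: Attempt 2-coloring using BFS:
  Start at vertex 1, assign color 0
  Color vertex 2 with color 1 (neighbor of 1)
  Color vertex 3 with color 1 (neighbor of 1)
  Color vertex 4 with color 0 (neighbor of 2)
  Color vertex 5 with color 0 (neighbor of 2)

Step 2: Conflict found! Vertices 4 and 5 are adjacent but have the same color.
This means the graph contains an odd cycle.

The graph is NOT bipartite.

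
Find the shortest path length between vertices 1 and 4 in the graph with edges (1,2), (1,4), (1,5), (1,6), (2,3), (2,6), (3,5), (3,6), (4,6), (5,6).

Step 1: Build adjacency list:
  1: 2, 4, 5, 6
  2: 1, 3, 6
  3: 2, 5, 6
  4: 1, 6
  5: 1, 3, 6
  6: 1, 2, 3, 4, 5

Step 2: BFS from vertex 1 to find shortest path to 4:
  vertex 2 reached at distance 1
  vertex 4 reached at distance 1

Step 3: Shortest path: 1 -> 4
Path length: 1 edge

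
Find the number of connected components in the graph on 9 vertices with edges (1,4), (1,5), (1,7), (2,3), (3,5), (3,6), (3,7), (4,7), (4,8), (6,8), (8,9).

Step 1: Build adjacency list from edges:
  1: 4, 5, 7
  2: 3
  3: 2, 5, 6, 7
  4: 1, 7, 8
  5: 1, 3
  6: 3, 8
  7: 1, 3, 4
  8: 4, 6, 9
  9: 8

Step 2: Run BFS/DFS from vertex 1:
  Visited: {1, 4, 5, 7, 8, 3, 6, 9, 2}
  Reached 9 of 9 vertices

Step 3: All 9 vertices reached from vertex 1, so the graph is connected.
Number of connected components: 1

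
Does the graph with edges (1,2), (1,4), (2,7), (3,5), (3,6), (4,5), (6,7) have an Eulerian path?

Step 1: Find the degree of each vertex:
  deg(1) = 2
  deg(2) = 2
  deg(3) = 2
  deg(4) = 2
  deg(5) = 2
  deg(6) = 2
  deg(7) = 2

Step 2: Count vertices with odd degree:
  All vertices have even degree (0 odd-degree vertices)

Step 3: Apply Euler's theorem:
  - Eulerian circuit exists iff graph is connected and all vertices have even degree
  - Eulerian path exists iff graph is connected and has 0 or 2 odd-degree vertices

Graph is connected with 0 odd-degree vertices.
Both Eulerian circuit and Eulerian path exist.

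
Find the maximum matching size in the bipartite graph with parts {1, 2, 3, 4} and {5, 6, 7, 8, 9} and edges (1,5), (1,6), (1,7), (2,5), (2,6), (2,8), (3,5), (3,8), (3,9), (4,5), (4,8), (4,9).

Step 1: List the neighbors of each left vertex:
  1: 5, 6, 7
  2: 5, 6, 8
  3: 5, 8, 9
  4: 5, 8, 9

Step 2: Greedily match left vertices, then look for augmenting paths:
  Match 1 -- 5
  Match 2 -- 6
  Match 3 -- 8
  Match 4 -- 9
  No augmenting path remains.

Step 3: Verify this is maximum:
  Matching size 4 = min(|L|, |R|) = min(4, 5), which is an upper bound, so this matching is maximum.

Maximum matching: {(1,5), (2,6), (3,8), (4,9)}
Size: 4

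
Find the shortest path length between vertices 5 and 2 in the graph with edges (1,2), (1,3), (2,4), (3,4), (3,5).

Step 1: Build adjacency list:
  1: 2, 3
  2: 1, 4
  3: 1, 4, 5
  4: 2, 3
  5: 3

Step 2: BFS from vertex 5 to find shortest path to 2:
  vertex 3 reached at distance 1
  vertex 1 reached at distance 2
  vertex 4 reached at distance 2
  vertex 2 reached at distance 3

Step 3: Shortest path: 5 -> 3 -> 4 -> 2
Path length: 3 edges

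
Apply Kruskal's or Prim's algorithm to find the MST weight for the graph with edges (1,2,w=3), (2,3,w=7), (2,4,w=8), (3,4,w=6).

Apply Kruskal's algorithm (sort edges by weight, add if no cycle):

Sorted edges by weight:
  (1,2) w=3
  (3,4) w=6
  (2,3) w=7
  (2,4) w=8

Add edge (1,2) w=3 -- no cycle. Running total: 3
Add edge (3,4) w=6 -- no cycle. Running total: 9
Add edge (2,3) w=7 -- no cycle. Running total: 16

MST edges: (1,2,w=3), (3,4,w=6), (2,3,w=7)
Total MST weight: 3 + 6 + 7 = 16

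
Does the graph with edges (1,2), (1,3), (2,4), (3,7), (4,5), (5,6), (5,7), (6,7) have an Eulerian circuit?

Step 1: Find the degree of each vertex:
  deg(1) = 2
  deg(2) = 2
  deg(3) = 2
  deg(4) = 2
  deg(5) = 3
  deg(6) = 2
  deg(7) = 3

Step 2: Count vertices with odd degree:
  Odd-degree vertices: 5, 7 (2 total)

Step 3: Apply Euler's theorem:
  - Eulerian circuit exists iff graph is connected and all vertices have even degree
  - Eulerian path exists iff graph is connected and has 0 or 2 odd-degree vertices

Graph is connected with exactly 2 odd-degree vertices (5, 7).
Eulerian path exists (starting and ending at the odd-degree vertices), but no Eulerian circuit.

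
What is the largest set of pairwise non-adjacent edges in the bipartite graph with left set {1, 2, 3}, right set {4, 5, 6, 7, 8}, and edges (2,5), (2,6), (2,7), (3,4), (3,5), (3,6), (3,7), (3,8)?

Step 1: List the neighbors of each left vertex:
  1: (none)
  2: 5, 6, 7
  3: 4, 5, 6, 7, 8

Step 2: Greedily match left vertices, then look for augmenting paths:
  Match 2 -- 5
  Match 3 -- 4
  No augmenting path remains.

Step 3: Verify this is maximum:
  Matching has size 2. The vertex set {2, 3} covers every edge and has size 2; any matching has at most one edge per cover vertex, so 2 is maximum (König's theorem).

Maximum matching: {(2,5), (3,4)}
Size: 2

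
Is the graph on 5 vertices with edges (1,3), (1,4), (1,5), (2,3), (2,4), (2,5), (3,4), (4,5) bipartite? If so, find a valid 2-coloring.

Step 1: Attempt 2-coloring using BFS:
  Start at vertex 1, assign color 0
  Color vertex 3 with color 1 (neighbor of 1)
  Color vertex 4 with color 1 (neighbor of 1)
  Color vertex 5 with color 1 (neighbor of 1)
  Color vertex 2 with color 0 (neighbor of 3)

Step 2: Conflict found! Vertices 3 and 4 are adjacent but have the same color.
This means the graph contains an odd cycle.

The graph is NOT bipartite.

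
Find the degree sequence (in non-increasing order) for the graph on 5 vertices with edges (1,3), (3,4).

Step 1: Count edges incident to each vertex:
  deg(1) = 1 (neighbors: 3)
  deg(2) = 0 (neighbors: none)
  deg(3) = 2 (neighbors: 1, 4)
  deg(4) = 1 (neighbors: 3)
  deg(5) = 0 (neighbors: none)

Step 2: Sort degrees in non-increasing order:
  Degrees: [1, 0, 2, 1, 0] -> sorted: [2, 1, 1, 0, 0]

Degree sequence: [2, 1, 1, 0, 0]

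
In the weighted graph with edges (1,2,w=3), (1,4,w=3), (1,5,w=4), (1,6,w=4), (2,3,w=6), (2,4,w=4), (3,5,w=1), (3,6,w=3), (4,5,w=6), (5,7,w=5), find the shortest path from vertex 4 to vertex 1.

Step 1: Build adjacency list with weights:
  1: 2(w=3), 4(w=3), 5(w=4), 6(w=4)
  2: 1(w=3), 3(w=6), 4(w=4)
  3: 2(w=6), 5(w=1), 6(w=3)
  4: 1(w=3), 2(w=4), 5(w=6)
  5: 1(w=4), 3(w=1), 4(w=6), 7(w=5)
  6: 1(w=4), 3(w=3)
  7: 5(w=5)

Step 2: Apply Dijkstra's algorithm from vertex 4:
  Visit vertex 4 (distance=0)
    Update dist[1] = 3
    Update dist[2] = 4
    Update dist[5] = 6
  Visit vertex 1 (distance=3)
    Update dist[6] = 7

Step 3: Shortest path: 4 -> 1
Total weight: 3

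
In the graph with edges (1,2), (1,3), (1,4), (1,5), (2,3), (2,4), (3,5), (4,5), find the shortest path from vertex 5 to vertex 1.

Step 1: Build adjacency list:
  1: 2, 3, 4, 5
  2: 1, 3, 4
  3: 1, 2, 5
  4: 1, 2, 5
  5: 1, 3, 4

Step 2: BFS from vertex 5 to find shortest path to 1:
  vertex 1 reached at distance 1

Step 3: Shortest path: 5 -> 1
Path length: 1 edge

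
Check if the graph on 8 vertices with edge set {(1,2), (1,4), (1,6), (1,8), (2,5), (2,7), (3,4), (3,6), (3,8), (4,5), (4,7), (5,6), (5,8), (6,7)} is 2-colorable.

Step 1: Attempt 2-coloring using BFS:
  Start at vertex 1, assign color 0
  Color vertex 2 with color 1 (neighbor of 1)
  Color vertex 4 with color 1 (neighbor of 1)
  Color vertex 6 with color 1 (neighbor of 1)
  Color vertex 8 with color 1 (neighbor of 1)
  Color vertex 5 with color 0 (neighbor of 2)
  Color vertex 7 with color 0 (neighbor of 2)
  Color vertex 3 with color 0 (neighbor of 4)

Step 2: 2-coloring succeeded. No conflicts found.
  Set A (color 0): {1, 3, 5, 7}
  Set B (color 1): {2, 4, 6, 8}

The graph is bipartite with partition {1, 3, 5, 7}, {2, 4, 6, 8}.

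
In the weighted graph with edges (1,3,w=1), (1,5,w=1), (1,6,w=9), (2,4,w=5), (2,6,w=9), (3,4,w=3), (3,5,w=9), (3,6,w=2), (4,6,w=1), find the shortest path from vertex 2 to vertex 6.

Step 1: Build adjacency list with weights:
  1: 3(w=1), 5(w=1), 6(w=9)
  2: 4(w=5), 6(w=9)
  3: 1(w=1), 4(w=3), 5(w=9), 6(w=2)
  4: 2(w=5), 3(w=3), 6(w=1)
  5: 1(w=1), 3(w=9)
  6: 1(w=9), 2(w=9), 3(w=2), 4(w=1)

Step 2: Apply Dijkstra's algorithm from vertex 2:
  Visit vertex 2 (distance=0)
    Update dist[4] = 5
    Update dist[6] = 9
  Visit vertex 4 (distance=5)
    Update dist[3] = 8
    Update dist[6] = 6
  Visit vertex 6 (distance=6)
    Update dist[1] = 15

Step 3: Shortest path: 2 -> 4 -> 6
Total weight: 5 + 1 = 6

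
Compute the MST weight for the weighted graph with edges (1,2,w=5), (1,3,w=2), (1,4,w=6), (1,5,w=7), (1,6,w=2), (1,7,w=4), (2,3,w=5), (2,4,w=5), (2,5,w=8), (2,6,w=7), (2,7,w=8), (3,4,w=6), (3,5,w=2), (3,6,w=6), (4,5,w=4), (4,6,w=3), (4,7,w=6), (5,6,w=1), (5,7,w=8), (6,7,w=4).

Apply Kruskal's algorithm (sort edges by weight, add if no cycle):

Sorted edges by weight:
  (5,6) w=1
  (1,6) w=2
  (1,3) w=2
  (3,5) w=2
  (4,6) w=3
  (1,7) w=4
  (4,5) w=4
  (6,7) w=4
  (1,2) w=5
  (2,3) w=5
  (2,4) w=5
  (1,4) w=6
  (3,4) w=6
  (3,6) w=6
  (4,7) w=6
  (1,5) w=7
  (2,6) w=7
  (2,5) w=8
  (2,7) w=8
  (5,7) w=8

Add edge (5,6) w=1 -- no cycle. Running total: 1
Add edge (1,6) w=2 -- no cycle. Running total: 3
Add edge (1,3) w=2 -- no cycle. Running total: 5
Skip edge (3,5) w=2 -- would create cycle
Add edge (4,6) w=3 -- no cycle. Running total: 8
Add edge (1,7) w=4 -- no cycle. Running total: 12
Skip edge (4,5) w=4 -- would create cycle
Skip edge (6,7) w=4 -- would create cycle
Add edge (1,2) w=5 -- no cycle. Running total: 17

MST edges: (5,6,w=1), (1,6,w=2), (1,3,w=2), (4,6,w=3), (1,7,w=4), (1,2,w=5)
Total MST weight: 1 + 2 + 2 + 3 + 4 + 5 = 17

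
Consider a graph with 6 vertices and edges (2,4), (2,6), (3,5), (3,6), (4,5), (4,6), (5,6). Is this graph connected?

Step 1: Build adjacency list from edges:
  1: (none)
  2: 4, 6
  3: 5, 6
  4: 2, 5, 6
  5: 3, 4, 6
  6: 2, 3, 4, 5

Step 2: Run BFS/DFS from vertex 1:
  Visited: {1}
  Reached 1 of 6 vertices

Step 3: Only 1 of 6 vertices reached. Graph is disconnected.
Connected components: {1}, {2, 3, 4, 5, 6}
Answer: No, the graph is not connected (2 components).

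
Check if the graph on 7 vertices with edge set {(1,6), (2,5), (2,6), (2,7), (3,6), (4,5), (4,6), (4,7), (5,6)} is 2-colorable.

Step 1: Attempt 2-coloring using BFS:
  Start at vertex 1, assign color 0
  Color vertex 6 with color 1 (neighbor of 1)
  Color vertex 2 with color 0 (neighbor of 6)
  Color vertex 3 with color 0 (neighbor of 6)
  Color vertex 4 with color 0 (neighbor of 6)
  Color vertex 5 with color 0 (neighbor of 6)

Step 2: Conflict found! Vertices 2 and 5 are adjacent but have the same color.
This means the graph contains an odd cycle.

The graph is NOT bipartite.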